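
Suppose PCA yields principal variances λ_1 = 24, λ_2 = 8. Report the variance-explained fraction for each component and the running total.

Step 1 — total variance = trace(Sigma) = Σ λ_i = 24 + 8 = 32.

Step 2 — fraction explained by component i = λ_i / Σ λ:
  PC1: 24/32 = 0.75
  PC2: 8/32 = 0.25

Step 3 — cumulative fraction after k components = (λ_1 + ... + λ_k) / Σ λ:
  k = 1: 24/32 = 0.75
  k = 2: (24 + 8)/32 = 32/32 = 1

Summary (fraction, with percent):

explained: PC1 0.75 (75%), PC2 0.25 (25%);  cumulative: 0.75, 1


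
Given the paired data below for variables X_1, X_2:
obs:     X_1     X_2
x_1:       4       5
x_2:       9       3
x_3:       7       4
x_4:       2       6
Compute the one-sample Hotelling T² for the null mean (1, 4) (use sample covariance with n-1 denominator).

Step 1 — sample mean vector:
  mean(X_1) = (4 + 9 + 7 + 2) / 4 = 22/4 = 5.5
  mean(X_2) = (5 + 3 + 4 + 6) / 4 = 18/4 = 4.5
  x̄ = (5.5, 4.5),  deviation x̄ - mu_0 = (5.5, 4.5) - (1, 4) = (4.5, 0.5).

Step 2 — sample covariance matrix, S[i,j] = (1/(n-1)) · Σ_k (x_{k,i} - mean_i) · (x_{k,j} - mean_j), divisor n-1 = 3:
  S[X_1,X_1] = ((-1.5)·(-1.5) + (3.5)·(3.5) + (1.5)·(1.5) + (-3.5)·(-3.5)) / 3 = 29/3 = 9.6667
  S[X_1,X_2] = ((-1.5)·(0.5) + (3.5)·(-1.5) + (1.5)·(-0.5) + (-3.5)·(1.5)) / 3 = -12/3 = -4
  S[X_2,X_2] = ((0.5)·(0.5) + (-1.5)·(-1.5) + (-0.5)·(-0.5) + (1.5)·(1.5)) / 3 = 5/3 = 1.6667
  S = [[9.6667, -4],
 [-4, 1.6667]].

Step 3 — invert S. det(S) = 9.6667·1.6667 - (-4)² = 0.1111.
  S^{-1} = (1/det) · [[d, -b], [-b, a]] = [[15, 36],
 [36, 87]].

Step 4 — quadratic form (x̄ - mu_0)^T · S^{-1} · (x̄ - mu_0):
  S^{-1} · (x̄ - mu_0) = (85.5, 205.5),
  (x̄ - mu_0)^T · [...] = (4.5)·(85.5) + (0.5)·(205.5) = 487.5.

Step 5 — scale by n: T² = 4 · 487.5 = 1950.

T² ≈ 1950


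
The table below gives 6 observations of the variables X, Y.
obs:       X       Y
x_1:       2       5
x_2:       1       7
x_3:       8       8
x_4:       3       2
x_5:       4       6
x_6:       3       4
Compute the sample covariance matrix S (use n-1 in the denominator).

Step 1 — column means:
  mean(X) = (2 + 1 + 8 + 3 + 4 + 3) / 6 = 21/6 = 3.5
  mean(Y) = (5 + 7 + 8 + 2 + 6 + 4) / 6 = 32/6 = 5.3333

Step 2 — sample covariance S[i,j] = (1/(n-1)) · Σ_k (x_{k,i} - mean_i) · (x_{k,j} - mean_j), with n-1 = 5.
  S[X,X] = ((-1.5)·(-1.5) + (-2.5)·(-2.5) + (4.5)·(4.5) + (-0.5)·(-0.5) + (0.5)·(0.5) + (-0.5)·(-0.5)) / 5 = 29.5/5 = 5.9
  S[X,Y] = ((-1.5)·(-0.3333) + (-2.5)·(1.6667) + (4.5)·(2.6667) + (-0.5)·(-3.3333) + (0.5)·(0.6667) + (-0.5)·(-1.3333)) / 5 = 11/5 = 2.2
  S[Y,Y] = ((-0.3333)·(-0.3333) + (1.6667)·(1.6667) + (2.6667)·(2.6667) + (-3.3333)·(-3.3333) + (0.6667)·(0.6667) + (-1.3333)·(-1.3333)) / 5 = 23.3333/5 = 4.6667

S is symmetric (S[j,i] = S[i,j]). Assembling:

S = [[5.9, 2.2],
 [2.2, 4.6667]]


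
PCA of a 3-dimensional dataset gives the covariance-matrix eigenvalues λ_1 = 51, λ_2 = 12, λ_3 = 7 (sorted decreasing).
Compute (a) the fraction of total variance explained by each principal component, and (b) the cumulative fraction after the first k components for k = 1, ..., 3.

Step 1 — total variance = trace(Sigma) = Σ λ_i = 51 + 12 + 7 = 70.

Step 2 — fraction explained by component i = λ_i / Σ λ:
  PC1: 51/70 = 0.7286
  PC2: 12/70 = 0.1714
  PC3: 7/70 = 0.1

Step 3 — cumulative fraction after k components = (λ_1 + ... + λ_k) / Σ λ:
  k = 1: 51/70 = 0.7286
  k = 2: (51 + 12)/70 = 63/70 = 0.9
  k = 3: (51 + 12 + 7)/70 = 70/70 = 1

Summary (fraction, with percent):

explained: PC1 0.7286 (72.86%), PC2 0.1714 (17.14%), PC3 0.1 (10%);  cumulative: 0.7286, 0.9, 1


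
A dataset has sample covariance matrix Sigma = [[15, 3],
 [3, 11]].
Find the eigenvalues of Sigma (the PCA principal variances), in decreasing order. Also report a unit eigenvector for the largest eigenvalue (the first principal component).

Step 1 — characteristic polynomial of 2×2 Sigma:
  det(Sigma - λI) = λ² - trace · λ + det = 0.
  trace = 15 + 11 = 26, det = 15·11 - (3)² = 156.
Step 2 — discriminant:
  Δ = trace² - 4·det = 676 - 624 = 52.
Step 3 — eigenvalues:
  λ = (trace ± √Δ)/2 = (26 ± 7.2111)/2,
  λ_1 = 16.6056,  λ_2 = 9.3944.

Step 4 — unit eigenvector for λ_1: solve (Sigma - λ_1 I)v = 0. First row:
  (15 - 16.6056)·v_x + (3)·v_y = 0, i.e. (-1.6056)·v_x + (3)·v_y = 0,
  so v ∝ (b, λ_1 - a) = (3, 1.6056) = u.
  ||u|| = √((3)² + (1.6056)²) = √(11.5778) ≈ 3.4026,
  v_1 = u/||u|| ≈ (0.8817, 0.4719) (||v_1|| = 1).

λ_1 = 16.6056,  λ_2 = 9.3944;  v_1 ≈ (0.8817, 0.4719)


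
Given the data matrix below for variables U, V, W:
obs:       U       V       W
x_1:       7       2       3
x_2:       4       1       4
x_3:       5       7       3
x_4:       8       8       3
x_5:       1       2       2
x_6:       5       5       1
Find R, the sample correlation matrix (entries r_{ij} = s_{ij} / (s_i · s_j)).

Step 1 — column means:
  mean(U) = (7 + 4 + 5 + 8 + 1 + 5) / 6 = 30/6 = 5
  mean(V) = (2 + 1 + 7 + 8 + 2 + 5) / 6 = 25/6 = 4.1667
  mean(W) = (3 + 4 + 3 + 3 + 2 + 1) / 6 = 16/6 = 2.6667

Step 2 — sample variances and covariances s[i,j] = (1/(n-1)) · Σ_k (x_{k,i} - mean_i) · (x_{k,j} - mean_j), with n-1 = 5:
  s[U,U] = ((2)·(2) + (-1)·(-1) + (0)·(0) + (3)·(3) + (-4)·(-4) + (0)·(0)) / 5 = 30/5 = 6
  s[U,V] = ((2)·(-2.1667) + (-1)·(-3.1667) + (0)·(2.8333) + (3)·(3.8333) + (-4)·(-2.1667) + (0)·(0.8333)) / 5 = 19/5 = 3.8
  s[U,W] = ((2)·(0.3333) + (-1)·(1.3333) + (0)·(0.3333) + (3)·(0.3333) + (-4)·(-0.6667) + (0)·(-1.6667)) / 5 = 3/5 = 0.6
  s[V,V] = ((-2.1667)·(-2.1667) + (-3.1667)·(-3.1667) + (2.8333)·(2.8333) + (3.8333)·(3.8333) + (-2.1667)·(-2.1667) + (0.8333)·(0.8333)) / 5 = 42.8333/5 = 8.5667
  s[V,W] = ((-2.1667)·(0.3333) + (-3.1667)·(1.3333) + (2.8333)·(0.3333) + (3.8333)·(0.3333) + (-2.1667)·(-0.6667) + (0.8333)·(-1.6667)) / 5 = -2.6667/5 = -0.5333
  s[W,W] = ((0.3333)·(0.3333) + (1.3333)·(1.3333) + (0.3333)·(0.3333) + (0.3333)·(0.3333) + (-0.6667)·(-0.6667) + (-1.6667)·(-1.6667)) / 5 = 5.3333/5 = 1.0667
  Sample standard deviations s_i = √(s[i,i]):
  s(U) = √(6) = 2.4495
  s(V) = √(8.5667) = 2.9269
  s(W) = √(1.0667) = 1.0328

Step 3 — r_{ij} = s_{ij} / (s_i · s_j):
  r[U,U] = 1 (diagonal).
  r[U,V] = 3.8 / (2.4495 · 2.9269) = 3.8 / 7.1694 = 0.53
  r[U,W] = 0.6 / (2.4495 · 1.0328) = 0.6 / 2.5298 = 0.2372
  r[V,V] = 1 (diagonal).
  r[V,W] = -0.5333 / (2.9269 · 1.0328) = -0.5333 / 3.0229 = -0.1764
  r[W,W] = 1 (diagonal).

R is symmetric with unit diagonal. Assembling:

R = [[1, 0.53, 0.2372],
 [0.53, 1, -0.1764],
 [0.2372, -0.1764, 1]]


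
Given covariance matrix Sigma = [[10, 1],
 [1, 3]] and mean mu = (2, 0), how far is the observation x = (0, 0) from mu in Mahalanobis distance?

Step 1 — centre the observation: (x - mu) = (-2, 0).

Step 2 — invert Sigma. det(Sigma) = 10·3 - (1)² = 29.
  Sigma^{-1} = (1/det) · [[d, -b], [-b, a]] = [[0.1034, -0.0345],
 [-0.0345, 0.3448]].

Step 3 — form the quadratic (x - mu)^T · Sigma^{-1} · (x - mu):
  Sigma^{-1} · (x - mu) = (-0.2069, 0.069).
  (x - mu)^T · [Sigma^{-1} · (x - mu)] = (-2)·(-0.2069) + (0)·(0.069) = 0.4138.

Step 4 — take square root: d = √(0.4138) ≈ 0.6433.

d(x, mu) = √(0.4138) ≈ 0.6433


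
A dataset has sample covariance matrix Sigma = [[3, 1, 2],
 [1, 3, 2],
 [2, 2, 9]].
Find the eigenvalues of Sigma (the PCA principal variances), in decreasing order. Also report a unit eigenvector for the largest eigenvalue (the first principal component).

Step 1 — characteristic polynomial p(λ) = det(λI - Sigma) = λ³ - tr·λ² + c_1·λ - det, where tr = trace, c_1 = sum of the principal 2×2 minors, det = det(Sigma):
  tr = 3 + 3 + 9 = 15,
  c_1 = (3·3 - (1)²) + (3·9 - (2)²) + (3·9 - (2)²) = 8 + 23 + 23 = 54,
  det = 3·(3·9 - (2)²) - (1)·((1)·9 - (2)·(2)) + (2)·((1)·(2) - 3·(2)) = 3·(23) - (1)·(5) + (2)·(-4) = 56.
  So p(λ) = λ³ - 15λ² + 54λ - 56.
Step 2 — look for an integer root (rational root theorem: any rational root is an integer divisor of 56). Testing λ = 2:
  p(2) = 8 - 60 + 108 - 56 = 0  ✓
  Dividing out (λ - 2): p(λ) = (λ - 2)(λ² - 13λ + 28).
Step 3 — remaining eigenvalues from the quadratic λ² - 13λ + 28 = 0:
  Δ = 13² - 4·28 = 169 - 112 = 57,  λ = (13 ± √57)/2 = (13 ± 7.5498)/2 ≈ 10.2749 or 2.7251.
  Sorted: λ_1 = 10.2749,  λ_2 = 2.7251,  λ_3 = 2  (check: sum = 15 = tr ✓).

Step 4 — unit eigenvector for λ_1 ≈ 10.2749: v spans the null space of (Sigma - λ_1 I), whose rows are
  r_1 = (-7.2749, 1, 2),  r_2 = (1, -7.2749, 2),  r_3 = (2, 2, -1.2749).
  v is orthogonal to every row, so take v ∝ r_1 × r_2 = ((1)·(2) - (2)·(-7.2749), (2)·(1) - (-7.2749)·(2), (-7.2749)·(-7.2749) - (1)·(1)) ≈ (16.5498, 16.5498, 51.9244).
  Let u = (16.5498, 16.5498, 51.9244).
  ||u|| = √((16.5498)² + (16.5498)² + (51.9244)²) = √(3243.9395) ≈ 56.9556,  v_1 = u/||u|| ≈ (0.2906, 0.2906, 0.9117) (||v_1|| = 1).

λ_1 = 10.2749,  λ_2 = 2.7251,  λ_3 = 2;  v_1 ≈ (0.2906, 0.2906, 0.9117)


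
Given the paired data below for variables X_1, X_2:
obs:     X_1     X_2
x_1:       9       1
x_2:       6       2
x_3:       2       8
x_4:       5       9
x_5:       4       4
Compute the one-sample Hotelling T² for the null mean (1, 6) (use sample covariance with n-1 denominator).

Step 1 — sample mean vector:
  mean(X_1) = (9 + 6 + 2 + 5 + 4) / 5 = 26/5 = 5.2
  mean(X_2) = (1 + 2 + 8 + 9 + 4) / 5 = 24/5 = 4.8
  x̄ = (5.2, 4.8),  deviation x̄ - mu_0 = (5.2, 4.8) - (1, 6) = (4.2, -1.2).

Step 2 — sample covariance matrix, S[i,j] = (1/(n-1)) · Σ_k (x_{k,i} - mean_i) · (x_{k,j} - mean_j), divisor n-1 = 4:
  S[X_1,X_1] = ((3.8)·(3.8) + (0.8)·(0.8) + (-3.2)·(-3.2) + (-0.2)·(-0.2) + (-1.2)·(-1.2)) / 4 = 26.8/4 = 6.7
  S[X_1,X_2] = ((3.8)·(-3.8) + (0.8)·(-2.8) + (-3.2)·(3.2) + (-0.2)·(4.2) + (-1.2)·(-0.8)) / 4 = -26.8/4 = -6.7
  S[X_2,X_2] = ((-3.8)·(-3.8) + (-2.8)·(-2.8) + (3.2)·(3.2) + (4.2)·(4.2) + (-0.8)·(-0.8)) / 4 = 50.8/4 = 12.7
  S = [[6.7, -6.7],
 [-6.7, 12.7]].

Step 3 — invert S. det(S) = 6.7·12.7 - (-6.7)² = 40.2.
  S^{-1} = (1/det) · [[d, -b], [-b, a]] = [[0.3159, 0.1667],
 [0.1667, 0.1667]].

Step 4 — quadratic form (x̄ - mu_0)^T · S^{-1} · (x̄ - mu_0):
  S^{-1} · (x̄ - mu_0) = (1.1269, 0.5),
  (x̄ - mu_0)^T · [...] = (4.2)·(1.1269) + (-1.2)·(0.5) = 4.1328.

Step 5 — scale by n: T² = 5 · 4.1328 = 20.6642.

T² ≈ 20.6642


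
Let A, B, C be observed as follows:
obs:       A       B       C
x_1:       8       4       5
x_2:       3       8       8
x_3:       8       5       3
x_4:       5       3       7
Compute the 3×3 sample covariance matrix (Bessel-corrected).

Step 1 — column means:
  mean(A) = (8 + 3 + 8 + 5) / 4 = 24/4 = 6
  mean(B) = (4 + 8 + 5 + 3) / 4 = 20/4 = 5
  mean(C) = (5 + 8 + 3 + 7) / 4 = 23/4 = 5.75

Step 2 — sample covariance S[i,j] = (1/(n-1)) · Σ_k (x_{k,i} - mean_i) · (x_{k,j} - mean_j), with n-1 = 3.
  S[A,A] = ((2)·(2) + (-3)·(-3) + (2)·(2) + (-1)·(-1)) / 3 = 18/3 = 6
  S[A,B] = ((2)·(-1) + (-3)·(3) + (2)·(0) + (-1)·(-2)) / 3 = -9/3 = -3
  S[A,C] = ((2)·(-0.75) + (-3)·(2.25) + (2)·(-2.75) + (-1)·(1.25)) / 3 = -15/3 = -5
  S[B,B] = ((-1)·(-1) + (3)·(3) + (0)·(0) + (-2)·(-2)) / 3 = 14/3 = 4.6667
  S[B,C] = ((-1)·(-0.75) + (3)·(2.25) + (0)·(-2.75) + (-2)·(1.25)) / 3 = 5/3 = 1.6667
  S[C,C] = ((-0.75)·(-0.75) + (2.25)·(2.25) + (-2.75)·(-2.75) + (1.25)·(1.25)) / 3 = 14.75/3 = 4.9167

S is symmetric (S[j,i] = S[i,j]). Assembling:

S = [[6, -3, -5],
 [-3, 4.6667, 1.6667],
 [-5, 1.6667, 4.9167]]


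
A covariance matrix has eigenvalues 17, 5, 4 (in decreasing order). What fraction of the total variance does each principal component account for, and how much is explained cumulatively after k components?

Step 1 — total variance = trace(Sigma) = Σ λ_i = 17 + 5 + 4 = 26.

Step 2 — fraction explained by component i = λ_i / Σ λ:
  PC1: 17/26 = 0.6538
  PC2: 5/26 = 0.1923
  PC3: 4/26 = 0.1538

Step 3 — cumulative fraction after k components = (λ_1 + ... + λ_k) / Σ λ:
  k = 1: 17/26 = 0.6538
  k = 2: (17 + 5)/26 = 22/26 = 0.8462
  k = 3: (17 + 5 + 4)/26 = 26/26 = 1

Summary (fraction, with percent):

explained: PC1 0.6538 (65.38%), PC2 0.1923 (19.23%), PC3 0.1538 (15.38%);  cumulative: 0.6538, 0.8462, 1


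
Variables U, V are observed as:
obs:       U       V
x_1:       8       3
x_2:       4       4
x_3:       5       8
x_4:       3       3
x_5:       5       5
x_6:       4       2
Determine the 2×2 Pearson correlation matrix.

Step 1 — column means:
  mean(U) = (8 + 4 + 5 + 3 + 5 + 4) / 6 = 29/6 = 4.8333
  mean(V) = (3 + 4 + 8 + 3 + 5 + 2) / 6 = 25/6 = 4.1667

Step 2 — sample variances and covariances s[i,j] = (1/(n-1)) · Σ_k (x_{k,i} - mean_i) · (x_{k,j} - mean_j), with n-1 = 5:
  s[U,U] = ((3.1667)·(3.1667) + (-0.8333)·(-0.8333) + (0.1667)·(0.1667) + (-1.8333)·(-1.8333) + (0.1667)·(0.1667) + (-0.8333)·(-0.8333)) / 5 = 14.8333/5 = 2.9667
  s[U,V] = ((3.1667)·(-1.1667) + (-0.8333)·(-0.1667) + (0.1667)·(3.8333) + (-1.8333)·(-1.1667) + (0.1667)·(0.8333) + (-0.8333)·(-2.1667)) / 5 = 1.1667/5 = 0.2333
  s[V,V] = ((-1.1667)·(-1.1667) + (-0.1667)·(-0.1667) + (3.8333)·(3.8333) + (-1.1667)·(-1.1667) + (0.8333)·(0.8333) + (-2.1667)·(-2.1667)) / 5 = 22.8333/5 = 4.5667
  Sample standard deviations s_i = √(s[i,i]):
  s(U) = √(2.9667) = 1.7224
  s(V) = √(4.5667) = 2.137

Step 3 — r_{ij} = s_{ij} / (s_i · s_j):
  r[U,U] = 1 (diagonal).
  r[U,V] = 0.2333 / (1.7224 · 2.137) = 0.2333 / 3.6807 = 0.0634
  r[V,V] = 1 (diagonal).

R is symmetric with unit diagonal. Assembling:

R = [[1, 0.0634],
 [0.0634, 1]]


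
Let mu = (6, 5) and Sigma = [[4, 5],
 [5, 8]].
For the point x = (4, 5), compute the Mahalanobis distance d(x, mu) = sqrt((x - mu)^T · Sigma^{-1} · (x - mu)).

Step 1 — centre the observation: (x - mu) = (-2, 0).

Step 2 — invert Sigma. det(Sigma) = 4·8 - (5)² = 7.
  Sigma^{-1} = (1/det) · [[d, -b], [-b, a]] = [[1.1429, -0.7143],
 [-0.7143, 0.5714]].

Step 3 — form the quadratic (x - mu)^T · Sigma^{-1} · (x - mu):
  Sigma^{-1} · (x - mu) = (-2.2857, 1.4286).
  (x - mu)^T · [Sigma^{-1} · (x - mu)] = (-2)·(-2.2857) + (0)·(1.4286) = 4.5714.

Step 4 — take square root: d = √(4.5714) ≈ 2.1381.

d(x, mu) = √(4.5714) ≈ 2.1381


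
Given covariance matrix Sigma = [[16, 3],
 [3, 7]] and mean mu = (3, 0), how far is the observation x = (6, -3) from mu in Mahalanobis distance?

Step 1 — centre the observation: (x - mu) = (3, -3).

Step 2 — invert Sigma. det(Sigma) = 16·7 - (3)² = 103.
  Sigma^{-1} = (1/det) · [[d, -b], [-b, a]] = [[0.068, -0.0291],
 [-0.0291, 0.1553]].

Step 3 — form the quadratic (x - mu)^T · Sigma^{-1} · (x - mu):
  Sigma^{-1} · (x - mu) = (0.2913, -0.5534).
  (x - mu)^T · [Sigma^{-1} · (x - mu)] = (3)·(0.2913) + (-3)·(-0.5534) = 2.534.

Step 4 — take square root: d = √(2.534) ≈ 1.5918.

d(x, mu) = √(2.534) ≈ 1.5918


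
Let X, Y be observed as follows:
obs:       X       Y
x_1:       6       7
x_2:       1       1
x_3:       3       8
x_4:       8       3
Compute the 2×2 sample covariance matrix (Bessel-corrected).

Step 1 — column means:
  mean(X) = (6 + 1 + 3 + 8) / 4 = 18/4 = 4.5
  mean(Y) = (7 + 1 + 8 + 3) / 4 = 19/4 = 4.75

Step 2 — sample covariance S[i,j] = (1/(n-1)) · Σ_k (x_{k,i} - mean_i) · (x_{k,j} - mean_j), with n-1 = 3.
  S[X,X] = ((1.5)·(1.5) + (-3.5)·(-3.5) + (-1.5)·(-1.5) + (3.5)·(3.5)) / 3 = 29/3 = 9.6667
  S[X,Y] = ((1.5)·(2.25) + (-3.5)·(-3.75) + (-1.5)·(3.25) + (3.5)·(-1.75)) / 3 = 5.5/3 = 1.8333
  S[Y,Y] = ((2.25)·(2.25) + (-3.75)·(-3.75) + (3.25)·(3.25) + (-1.75)·(-1.75)) / 3 = 32.75/3 = 10.9167

S is symmetric (S[j,i] = S[i,j]). Assembling:

S = [[9.6667, 1.8333],
 [1.8333, 10.9167]]


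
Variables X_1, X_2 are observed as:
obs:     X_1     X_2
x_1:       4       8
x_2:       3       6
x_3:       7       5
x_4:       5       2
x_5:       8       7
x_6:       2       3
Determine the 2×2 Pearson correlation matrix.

Step 1 — column means:
  mean(X_1) = (4 + 3 + 7 + 5 + 8 + 2) / 6 = 29/6 = 4.8333
  mean(X_2) = (8 + 6 + 5 + 2 + 7 + 3) / 6 = 31/6 = 5.1667

Step 2 — sample variances and covariances s[i,j] = (1/(n-1)) · Σ_k (x_{k,i} - mean_i) · (x_{k,j} - mean_j), with n-1 = 5:
  s[X_1,X_1] = ((-0.8333)·(-0.8333) + (-1.8333)·(-1.8333) + (2.1667)·(2.1667) + (0.1667)·(0.1667) + (3.1667)·(3.1667) + (-2.8333)·(-2.8333)) / 5 = 26.8333/5 = 5.3667
  s[X_1,X_2] = ((-0.8333)·(2.8333) + (-1.8333)·(0.8333) + (2.1667)·(-0.1667) + (0.1667)·(-3.1667) + (3.1667)·(1.8333) + (-2.8333)·(-2.1667)) / 5 = 7.1667/5 = 1.4333
  s[X_2,X_2] = ((2.8333)·(2.8333) + (0.8333)·(0.8333) + (-0.1667)·(-0.1667) + (-3.1667)·(-3.1667) + (1.8333)·(1.8333) + (-2.1667)·(-2.1667)) / 5 = 26.8333/5 = 5.3667
  Sample standard deviations s_i = √(s[i,i]):
  s(X_1) = √(5.3667) = 2.3166
  s(X_2) = √(5.3667) = 2.3166

Step 3 — r_{ij} = s_{ij} / (s_i · s_j):
  r[X_1,X_1] = 1 (diagonal).
  r[X_1,X_2] = 1.4333 / (2.3166 · 2.3166) = 1.4333 / 5.3667 = 0.2671
  r[X_2,X_2] = 1 (diagonal).

R is symmetric with unit diagonal. Assembling:

R = [[1, 0.2671],
 [0.2671, 1]]


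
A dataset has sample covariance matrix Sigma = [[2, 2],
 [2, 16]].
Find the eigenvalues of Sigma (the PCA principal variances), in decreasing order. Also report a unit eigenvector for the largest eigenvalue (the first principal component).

Step 1 — characteristic polynomial of 2×2 Sigma:
  det(Sigma - λI) = λ² - trace · λ + det = 0.
  trace = 2 + 16 = 18, det = 2·16 - (2)² = 28.
Step 2 — discriminant:
  Δ = trace² - 4·det = 324 - 112 = 212.
Step 3 — eigenvalues:
  λ = (trace ± √Δ)/2 = (18 ± 14.5602)/2,
  λ_1 = 16.2801,  λ_2 = 1.7199.

Step 4 — unit eigenvector for λ_1: solve (Sigma - λ_1 I)v = 0. First row:
  (2 - 16.2801)·v_x + (2)·v_y = 0, i.e. (-14.2801)·v_x + (2)·v_y = 0,
  so v ∝ (b, λ_1 - a) = (2, 14.2801) = u.
  ||u|| = √((2)² + (14.2801)²) = √(207.9215) ≈ 14.4195,
  v_1 = u/||u|| ≈ (0.1387, 0.9903) (||v_1|| = 1).

λ_1 = 16.2801,  λ_2 = 1.7199;  v_1 ≈ (0.1387, 0.9903)


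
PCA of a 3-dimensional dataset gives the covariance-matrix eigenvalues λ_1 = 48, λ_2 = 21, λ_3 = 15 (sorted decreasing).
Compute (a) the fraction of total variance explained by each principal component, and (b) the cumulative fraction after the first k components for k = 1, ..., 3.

Step 1 — total variance = trace(Sigma) = Σ λ_i = 48 + 21 + 15 = 84.

Step 2 — fraction explained by component i = λ_i / Σ λ:
  PC1: 48/84 = 0.5714
  PC2: 21/84 = 0.25
  PC3: 15/84 = 0.1786

Step 3 — cumulative fraction after k components = (λ_1 + ... + λ_k) / Σ λ:
  k = 1: 48/84 = 0.5714
  k = 2: (48 + 21)/84 = 69/84 = 0.8214
  k = 3: (48 + 21 + 15)/84 = 84/84 = 1

Summary (fraction, with percent):

explained: PC1 0.5714 (57.14%), PC2 0.25 (25%), PC3 0.1786 (17.86%);  cumulative: 0.5714, 0.8214, 1


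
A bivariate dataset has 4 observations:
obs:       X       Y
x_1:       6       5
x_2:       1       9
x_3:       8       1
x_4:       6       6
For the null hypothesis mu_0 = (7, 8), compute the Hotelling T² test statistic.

Step 1 — sample mean vector:
  mean(X) = (6 + 1 + 8 + 6) / 4 = 21/4 = 5.25
  mean(Y) = (5 + 9 + 1 + 6) / 4 = 21/4 = 5.25
  x̄ = (5.25, 5.25),  deviation x̄ - mu_0 = (5.25, 5.25) - (7, 8) = (-1.75, -2.75).

Step 2 — sample covariance matrix, S[i,j] = (1/(n-1)) · Σ_k (x_{k,i} - mean_i) · (x_{k,j} - mean_j), divisor n-1 = 3:
  S[X,X] = ((0.75)·(0.75) + (-4.25)·(-4.25) + (2.75)·(2.75) + (0.75)·(0.75)) / 3 = 26.75/3 = 8.9167
  S[X,Y] = ((0.75)·(-0.25) + (-4.25)·(3.75) + (2.75)·(-4.25) + (0.75)·(0.75)) / 3 = -27.25/3 = -9.0833
  S[Y,Y] = ((-0.25)·(-0.25) + (3.75)·(3.75) + (-4.25)·(-4.25) + (0.75)·(0.75)) / 3 = 32.75/3 = 10.9167
  S = [[8.9167, -9.0833],
 [-9.0833, 10.9167]].

Step 3 — invert S. det(S) = 8.9167·10.9167 - (-9.0833)² = 14.8333.
  S^{-1} = (1/det) · [[d, -b], [-b, a]] = [[0.736, 0.6124],
 [0.6124, 0.6011]].

Step 4 — quadratic form (x̄ - mu_0)^T · S^{-1} · (x̄ - mu_0):
  S^{-1} · (x̄ - mu_0) = (-2.9719, -2.7247),
  (x̄ - mu_0)^T · [...] = (-1.75)·(-2.9719) + (-2.75)·(-2.7247) = 12.6938.

Step 5 — scale by n: T² = 4 · 12.6938 = 50.7753.

T² ≈ 50.7753


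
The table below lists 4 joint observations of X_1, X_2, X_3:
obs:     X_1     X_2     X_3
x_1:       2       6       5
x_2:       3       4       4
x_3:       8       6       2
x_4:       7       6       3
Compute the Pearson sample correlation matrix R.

Step 1 — column means:
  mean(X_1) = (2 + 3 + 8 + 7) / 4 = 20/4 = 5
  mean(X_2) = (6 + 4 + 6 + 6) / 4 = 22/4 = 5.5
  mean(X_3) = (5 + 4 + 2 + 3) / 4 = 14/4 = 3.5

Step 2 — sample variances and covariances s[i,j] = (1/(n-1)) · Σ_k (x_{k,i} - mean_i) · (x_{k,j} - mean_j), with n-1 = 3:
  s[X_1,X_1] = ((-3)·(-3) + (-2)·(-2) + (3)·(3) + (2)·(2)) / 3 = 26/3 = 8.6667
  s[X_1,X_2] = ((-3)·(0.5) + (-2)·(-1.5) + (3)·(0.5) + (2)·(0.5)) / 3 = 4/3 = 1.3333
  s[X_1,X_3] = ((-3)·(1.5) + (-2)·(0.5) + (3)·(-1.5) + (2)·(-0.5)) / 3 = -11/3 = -3.6667
  s[X_2,X_2] = ((0.5)·(0.5) + (-1.5)·(-1.5) + (0.5)·(0.5) + (0.5)·(0.5)) / 3 = 3/3 = 1
  s[X_2,X_3] = ((0.5)·(1.5) + (-1.5)·(0.5) + (0.5)·(-1.5) + (0.5)·(-0.5)) / 3 = -1/3 = -0.3333
  s[X_3,X_3] = ((1.5)·(1.5) + (0.5)·(0.5) + (-1.5)·(-1.5) + (-0.5)·(-0.5)) / 3 = 5/3 = 1.6667
  Sample standard deviations s_i = √(s[i,i]):
  s(X_1) = √(8.6667) = 2.9439
  s(X_2) = √(1) = 1
  s(X_3) = √(1.6667) = 1.291

Step 3 — r_{ij} = s_{ij} / (s_i · s_j):
  r[X_1,X_1] = 1 (diagonal).
  r[X_1,X_2] = 1.3333 / (2.9439 · 1) = 1.3333 / 2.9439 = 0.4529
  r[X_1,X_3] = -3.6667 / (2.9439 · 1.291) = -3.6667 / 3.8006 = -0.9648
  r[X_2,X_2] = 1 (diagonal).
  r[X_2,X_3] = -0.3333 / (1 · 1.291) = -0.3333 / 1.291 = -0.2582
  r[X_3,X_3] = 1 (diagonal).

R is symmetric with unit diagonal. Assembling:

R = [[1, 0.4529, -0.9648],
 [0.4529, 1, -0.2582],
 [-0.9648, -0.2582, 1]]


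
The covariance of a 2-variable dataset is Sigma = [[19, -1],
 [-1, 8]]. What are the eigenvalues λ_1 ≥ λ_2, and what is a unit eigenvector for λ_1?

Step 1 — characteristic polynomial of 2×2 Sigma:
  det(Sigma - λI) = λ² - trace · λ + det = 0.
  trace = 19 + 8 = 27, det = 19·8 - (-1)² = 151.
Step 2 — discriminant:
  Δ = trace² - 4·det = 729 - 604 = 125.
Step 3 — eigenvalues:
  λ = (trace ± √Δ)/2 = (27 ± 11.1803)/2,
  λ_1 = 19.0902,  λ_2 = 7.9098.

Step 4 — unit eigenvector for λ_1: solve (Sigma - λ_1 I)v = 0. First row:
  (19 - 19.0902)·v_x + (-1)·v_y = 0, i.e. (-0.0902)·v_x + (-1)·v_y = 0,
  so v ∝ (b, λ_1 - a) = (-1, 0.0902); multiply by -1 so the first entry is positive: u = (1, -0.0902).
  ||u|| = √((1)² + (-0.0902)²) = √(1.0081) ≈ 1.0041,
  v_1 = u/||u|| ≈ (0.996, -0.0898) (||v_1|| = 1).

λ_1 = 19.0902,  λ_2 = 7.9098;  v_1 ≈ (0.996, -0.0898)


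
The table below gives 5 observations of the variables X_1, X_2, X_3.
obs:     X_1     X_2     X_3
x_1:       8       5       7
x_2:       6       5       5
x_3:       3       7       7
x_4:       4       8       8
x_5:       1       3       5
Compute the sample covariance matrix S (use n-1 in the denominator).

Step 1 — column means:
  mean(X_1) = (8 + 6 + 3 + 4 + 1) / 5 = 22/5 = 4.4
  mean(X_2) = (5 + 5 + 7 + 8 + 3) / 5 = 28/5 = 5.6
  mean(X_3) = (7 + 5 + 7 + 8 + 5) / 5 = 32/5 = 6.4

Step 2 — sample covariance S[i,j] = (1/(n-1)) · Σ_k (x_{k,i} - mean_i) · (x_{k,j} - mean_j), with n-1 = 4.
  S[X_1,X_1] = ((3.6)·(3.6) + (1.6)·(1.6) + (-1.4)·(-1.4) + (-0.4)·(-0.4) + (-3.4)·(-3.4)) / 4 = 29.2/4 = 7.3
  S[X_1,X_2] = ((3.6)·(-0.6) + (1.6)·(-0.6) + (-1.4)·(1.4) + (-0.4)·(2.4) + (-3.4)·(-2.6)) / 4 = 2.8/4 = 0.7
  S[X_1,X_3] = ((3.6)·(0.6) + (1.6)·(-1.4) + (-1.4)·(0.6) + (-0.4)·(1.6) + (-3.4)·(-1.4)) / 4 = 3.2/4 = 0.8
  S[X_2,X_2] = ((-0.6)·(-0.6) + (-0.6)·(-0.6) + (1.4)·(1.4) + (2.4)·(2.4) + (-2.6)·(-2.6)) / 4 = 15.2/4 = 3.8
  S[X_2,X_3] = ((-0.6)·(0.6) + (-0.6)·(-1.4) + (1.4)·(0.6) + (2.4)·(1.6) + (-2.6)·(-1.4)) / 4 = 8.8/4 = 2.2
  S[X_3,X_3] = ((0.6)·(0.6) + (-1.4)·(-1.4) + (0.6)·(0.6) + (1.6)·(1.6) + (-1.4)·(-1.4)) / 4 = 7.2/4 = 1.8

S is symmetric (S[j,i] = S[i,j]). Assembling:

S = [[7.3, 0.7, 0.8],
 [0.7, 3.8, 2.2],
 [0.8, 2.2, 1.8]]


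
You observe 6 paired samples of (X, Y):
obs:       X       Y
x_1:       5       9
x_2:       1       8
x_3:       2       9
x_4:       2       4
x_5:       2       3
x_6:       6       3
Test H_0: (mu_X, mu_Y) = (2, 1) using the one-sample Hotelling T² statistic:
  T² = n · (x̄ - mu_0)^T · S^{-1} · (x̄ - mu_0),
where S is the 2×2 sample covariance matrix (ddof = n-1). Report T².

Step 1 — sample mean vector:
  mean(X) = (5 + 1 + 2 + 2 + 2 + 6) / 6 = 18/6 = 3
  mean(Y) = (9 + 8 + 9 + 4 + 3 + 3) / 6 = 36/6 = 6
  x̄ = (3, 6),  deviation x̄ - mu_0 = (3, 6) - (2, 1) = (1, 5).

Step 2 — sample covariance matrix, S[i,j] = (1/(n-1)) · Σ_k (x_{k,i} - mean_i) · (x_{k,j} - mean_j), divisor n-1 = 5:
  S[X,X] = ((2)·(2) + (-2)·(-2) + (-1)·(-1) + (-1)·(-1) + (-1)·(-1) + (3)·(3)) / 5 = 20/5 = 4
  S[X,Y] = ((2)·(3) + (-2)·(2) + (-1)·(3) + (-1)·(-2) + (-1)·(-3) + (3)·(-3)) / 5 = -5/5 = -1
  S[Y,Y] = ((3)·(3) + (2)·(2) + (3)·(3) + (-2)·(-2) + (-3)·(-3) + (-3)·(-3)) / 5 = 44/5 = 8.8
  S = [[4, -1],
 [-1, 8.8]].

Step 3 — invert S. det(S) = 4·8.8 - (-1)² = 34.2.
  S^{-1} = (1/det) · [[d, -b], [-b, a]] = [[0.2573, 0.0292],
 [0.0292, 0.117]].

Step 4 — quadratic form (x̄ - mu_0)^T · S^{-1} · (x̄ - mu_0):
  S^{-1} · (x̄ - mu_0) = (0.4035, 0.614),
  (x̄ - mu_0)^T · [...] = (1)·(0.4035) + (5)·(0.614) = 3.4737.

Step 5 — scale by n: T² = 6 · 3.4737 = 20.8421.

T² ≈ 20.8421


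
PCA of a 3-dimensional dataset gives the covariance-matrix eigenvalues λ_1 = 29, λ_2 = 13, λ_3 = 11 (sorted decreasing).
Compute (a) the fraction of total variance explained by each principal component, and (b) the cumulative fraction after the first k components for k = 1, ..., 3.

Step 1 — total variance = trace(Sigma) = Σ λ_i = 29 + 13 + 11 = 53.

Step 2 — fraction explained by component i = λ_i / Σ λ:
  PC1: 29/53 = 0.5472
  PC2: 13/53 = 0.2453
  PC3: 11/53 = 0.2075

Step 3 — cumulative fraction after k components = (λ_1 + ... + λ_k) / Σ λ:
  k = 1: 29/53 = 0.5472
  k = 2: (29 + 13)/53 = 42/53 = 0.7925
  k = 3: (29 + 13 + 11)/53 = 53/53 = 1

Summary (fraction, with percent):

explained: PC1 0.5472 (54.72%), PC2 0.2453 (24.53%), PC3 0.2075 (20.75%);  cumulative: 0.5472, 0.7925, 1


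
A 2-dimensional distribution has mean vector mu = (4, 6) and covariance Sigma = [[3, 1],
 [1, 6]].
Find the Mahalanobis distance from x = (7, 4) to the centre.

Step 1 — centre the observation: (x - mu) = (3, -2).

Step 2 — invert Sigma. det(Sigma) = 3·6 - (1)² = 17.
  Sigma^{-1} = (1/det) · [[d, -b], [-b, a]] = [[0.3529, -0.0588],
 [-0.0588, 0.1765]].

Step 3 — form the quadratic (x - mu)^T · Sigma^{-1} · (x - mu):
  Sigma^{-1} · (x - mu) = (1.1765, -0.5294).
  (x - mu)^T · [Sigma^{-1} · (x - mu)] = (3)·(1.1765) + (-2)·(-0.5294) = 4.5882.

Step 4 — take square root: d = √(4.5882) ≈ 2.142.

d(x, mu) = √(4.5882) ≈ 2.142


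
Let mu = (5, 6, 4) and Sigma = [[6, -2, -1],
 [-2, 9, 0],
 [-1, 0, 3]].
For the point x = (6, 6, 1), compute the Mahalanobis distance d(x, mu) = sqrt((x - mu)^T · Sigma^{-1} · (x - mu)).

Step 1 — centre the observation: (x - mu) = (1, 0, -3).

Step 2 — invert Sigma (cofactor / det for 3×3, or solve directly):
  Sigma^{-1} = [[0.1915, 0.0426, 0.0638],
 [0.0426, 0.1206, 0.0142],
 [0.0638, 0.0142, 0.3546]].

Step 3 — form the quadratic (x - mu)^T · Sigma^{-1} · (x - mu):
  Sigma^{-1} · (x - mu) = (0, 0, -1).
  (x - mu)^T · [Sigma^{-1} · (x - mu)] = (1)·(0) + (0)·(0) + (-3)·(-1) = 3.

Step 4 — take square root: d = √(3) ≈ 1.7321.

d(x, mu) = √(3) ≈ 1.7321


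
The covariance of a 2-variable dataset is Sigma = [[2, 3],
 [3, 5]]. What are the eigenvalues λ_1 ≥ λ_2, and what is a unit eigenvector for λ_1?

Step 1 — characteristic polynomial of 2×2 Sigma:
  det(Sigma - λI) = λ² - trace · λ + det = 0.
  trace = 2 + 5 = 7, det = 2·5 - (3)² = 1.
Step 2 — discriminant:
  Δ = trace² - 4·det = 49 - 4 = 45.
Step 3 — eigenvalues:
  λ = (trace ± √Δ)/2 = (7 ± 6.7082)/2,
  λ_1 = 6.8541,  λ_2 = 0.1459.

Step 4 — unit eigenvector for λ_1: solve (Sigma - λ_1 I)v = 0. First row:
  (2 - 6.8541)·v_x + (3)·v_y = 0, i.e. (-4.8541)·v_x + (3)·v_y = 0,
  so v ∝ (b, λ_1 - a) = (3, 4.8541) = u.
  ||u|| = √((3)² + (4.8541)²) = √(32.5623) ≈ 5.7063,
  v_1 = u/||u|| ≈ (0.5257, 0.8507) (||v_1|| = 1).

λ_1 = 6.8541,  λ_2 = 0.1459;  v_1 ≈ (0.5257, 0.8507)


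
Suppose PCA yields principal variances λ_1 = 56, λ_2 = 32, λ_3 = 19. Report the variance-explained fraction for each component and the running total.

Step 1 — total variance = trace(Sigma) = Σ λ_i = 56 + 32 + 19 = 107.

Step 2 — fraction explained by component i = λ_i / Σ λ:
  PC1: 56/107 = 0.5234
  PC2: 32/107 = 0.2991
  PC3: 19/107 = 0.1776

Step 3 — cumulative fraction after k components = (λ_1 + ... + λ_k) / Σ λ:
  k = 1: 56/107 = 0.5234
  k = 2: (56 + 32)/107 = 88/107 = 0.8224
  k = 3: (56 + 32 + 19)/107 = 107/107 = 1

Summary (fraction, with percent):

explained: PC1 0.5234 (52.34%), PC2 0.2991 (29.91%), PC3 0.1776 (17.76%);  cumulative: 0.5234, 0.8224, 1


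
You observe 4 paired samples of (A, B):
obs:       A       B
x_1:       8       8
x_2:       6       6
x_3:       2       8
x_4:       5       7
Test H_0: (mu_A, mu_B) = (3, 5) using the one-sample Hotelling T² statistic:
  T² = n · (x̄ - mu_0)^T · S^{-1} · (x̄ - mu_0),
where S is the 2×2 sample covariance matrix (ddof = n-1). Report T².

Step 1 — sample mean vector:
  mean(A) = (8 + 6 + 2 + 5) / 4 = 21/4 = 5.25
  mean(B) = (8 + 6 + 8 + 7) / 4 = 29/4 = 7.25
  x̄ = (5.25, 7.25),  deviation x̄ - mu_0 = (5.25, 7.25) - (3, 5) = (2.25, 2.25).

Step 2 — sample covariance matrix, S[i,j] = (1/(n-1)) · Σ_k (x_{k,i} - mean_i) · (x_{k,j} - mean_j), divisor n-1 = 3:
  S[A,A] = ((2.75)·(2.75) + (0.75)·(0.75) + (-3.25)·(-3.25) + (-0.25)·(-0.25)) / 3 = 18.75/3 = 6.25
  S[A,B] = ((2.75)·(0.75) + (0.75)·(-1.25) + (-3.25)·(0.75) + (-0.25)·(-0.25)) / 3 = -1.25/3 = -0.4167
  S[B,B] = ((0.75)·(0.75) + (-1.25)·(-1.25) + (0.75)·(0.75) + (-0.25)·(-0.25)) / 3 = 2.75/3 = 0.9167
  S = [[6.25, -0.4167],
 [-0.4167, 0.9167]].

Step 3 — invert S. det(S) = 6.25·0.9167 - (-0.4167)² = 5.5556.
  S^{-1} = (1/det) · [[d, -b], [-b, a]] = [[0.165, 0.075],
 [0.075, 1.125]].

Step 4 — quadratic form (x̄ - mu_0)^T · S^{-1} · (x̄ - mu_0):
  S^{-1} · (x̄ - mu_0) = (0.54, 2.7),
  (x̄ - mu_0)^T · [...] = (2.25)·(0.54) + (2.25)·(2.7) = 7.29.

Step 5 — scale by n: T² = 4 · 7.29 = 29.16.

T² ≈ 29.16


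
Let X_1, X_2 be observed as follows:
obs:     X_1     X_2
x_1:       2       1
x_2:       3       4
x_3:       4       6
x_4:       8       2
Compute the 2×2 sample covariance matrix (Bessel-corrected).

Step 1 — column means:
  mean(X_1) = (2 + 3 + 4 + 8) / 4 = 17/4 = 4.25
  mean(X_2) = (1 + 4 + 6 + 2) / 4 = 13/4 = 3.25

Step 2 — sample covariance S[i,j] = (1/(n-1)) · Σ_k (x_{k,i} - mean_i) · (x_{k,j} - mean_j), with n-1 = 3.
  S[X_1,X_1] = ((-2.25)·(-2.25) + (-1.25)·(-1.25) + (-0.25)·(-0.25) + (3.75)·(3.75)) / 3 = 20.75/3 = 6.9167
  S[X_1,X_2] = ((-2.25)·(-2.25) + (-1.25)·(0.75) + (-0.25)·(2.75) + (3.75)·(-1.25)) / 3 = -1.25/3 = -0.4167
  S[X_2,X_2] = ((-2.25)·(-2.25) + (0.75)·(0.75) + (2.75)·(2.75) + (-1.25)·(-1.25)) / 3 = 14.75/3 = 4.9167

S is symmetric (S[j,i] = S[i,j]). Assembling:

S = [[6.9167, -0.4167],
 [-0.4167, 4.9167]]


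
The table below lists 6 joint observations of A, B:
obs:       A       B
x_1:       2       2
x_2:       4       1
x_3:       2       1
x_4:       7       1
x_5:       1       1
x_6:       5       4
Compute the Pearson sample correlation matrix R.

Step 1 — column means:
  mean(A) = (2 + 4 + 2 + 7 + 1 + 5) / 6 = 21/6 = 3.5
  mean(B) = (2 + 1 + 1 + 1 + 1 + 4) / 6 = 10/6 = 1.6667

Step 2 — sample variances and covariances s[i,j] = (1/(n-1)) · Σ_k (x_{k,i} - mean_i) · (x_{k,j} - mean_j), with n-1 = 5:
  s[A,A] = ((-1.5)·(-1.5) + (0.5)·(0.5) + (-1.5)·(-1.5) + (3.5)·(3.5) + (-2.5)·(-2.5) + (1.5)·(1.5)) / 5 = 25.5/5 = 5.1
  s[A,B] = ((-1.5)·(0.3333) + (0.5)·(-0.6667) + (-1.5)·(-0.6667) + (3.5)·(-0.6667) + (-2.5)·(-0.6667) + (1.5)·(2.3333)) / 5 = 3/5 = 0.6
  s[B,B] = ((0.3333)·(0.3333) + (-0.6667)·(-0.6667) + (-0.6667)·(-0.6667) + (-0.6667)·(-0.6667) + (-0.6667)·(-0.6667) + (2.3333)·(2.3333)) / 5 = 7.3333/5 = 1.4667
  Sample standard deviations s_i = √(s[i,i]):
  s(A) = √(5.1) = 2.2583
  s(B) = √(1.4667) = 1.2111

Step 3 — r_{ij} = s_{ij} / (s_i · s_j):
  r[A,A] = 1 (diagonal).
  r[A,B] = 0.6 / (2.2583 · 1.2111) = 0.6 / 2.735 = 0.2194
  r[B,B] = 1 (diagonal).

R is symmetric with unit diagonal. Assembling:

R = [[1, 0.2194],
 [0.2194, 1]]


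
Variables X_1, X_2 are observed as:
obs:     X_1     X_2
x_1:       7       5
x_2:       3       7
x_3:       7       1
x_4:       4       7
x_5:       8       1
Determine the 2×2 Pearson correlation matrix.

Step 1 — column means:
  mean(X_1) = (7 + 3 + 7 + 4 + 8) / 5 = 29/5 = 5.8
  mean(X_2) = (5 + 7 + 1 + 7 + 1) / 5 = 21/5 = 4.2

Step 2 — sample variances and covariances s[i,j] = (1/(n-1)) · Σ_k (x_{k,i} - mean_i) · (x_{k,j} - mean_j), with n-1 = 4:
  s[X_1,X_1] = ((1.2)·(1.2) + (-2.8)·(-2.8) + (1.2)·(1.2) + (-1.8)·(-1.8) + (2.2)·(2.2)) / 4 = 18.8/4 = 4.7
  s[X_1,X_2] = ((1.2)·(0.8) + (-2.8)·(2.8) + (1.2)·(-3.2) + (-1.8)·(2.8) + (2.2)·(-3.2)) / 4 = -22.8/4 = -5.7
  s[X_2,X_2] = ((0.8)·(0.8) + (2.8)·(2.8) + (-3.2)·(-3.2) + (2.8)·(2.8) + (-3.2)·(-3.2)) / 4 = 36.8/4 = 9.2
  Sample standard deviations s_i = √(s[i,i]):
  s(X_1) = √(4.7) = 2.1679
  s(X_2) = √(9.2) = 3.0332

Step 3 — r_{ij} = s_{ij} / (s_i · s_j):
  r[X_1,X_1] = 1 (diagonal).
  r[X_1,X_2] = -5.7 / (2.1679 · 3.0332) = -5.7 / 6.5757 = -0.8668
  r[X_2,X_2] = 1 (diagonal).

R is symmetric with unit diagonal. Assembling:

R = [[1, -0.8668],
 [-0.8668, 1]]


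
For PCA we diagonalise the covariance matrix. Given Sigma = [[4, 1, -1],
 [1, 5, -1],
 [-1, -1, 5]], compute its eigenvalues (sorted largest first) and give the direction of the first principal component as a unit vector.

Step 1 — characteristic polynomial p(λ) = det(λI - Sigma) = λ³ - tr·λ² + c_1·λ - det, where tr = trace, c_1 = sum of the principal 2×2 minors, det = det(Sigma):
  tr = 4 + 5 + 5 = 14,
  c_1 = (4·5 - (1)²) + (4·5 - (-1)²) + (5·5 - (-1)²) = 19 + 19 + 24 = 62,
  det = 4·(5·5 - (-1)²) - (1)·((1)·5 - (-1)·(-1)) + (-1)·((1)·(-1) - 5·(-1)) = 4·(24) - (1)·(4) + (-1)·(4) = 88.
  So p(λ) = λ³ - 14λ² + 62λ - 88.
Step 2 — look for an integer root (rational root theorem: any rational root is an integer divisor of 88). Testing λ = 4:
  p(4) = 64 - 224 + 248 - 88 = 0  ✓
  Dividing out (λ - 4): p(λ) = (λ - 4)(λ² - 10λ + 22).
Step 3 — remaining eigenvalues from the quadratic λ² - 10λ + 22 = 0:
  Δ = 10² - 4·22 = 100 - 88 = 12,  λ = (10 ± √12)/2 = (10 ± 3.4641)/2 ≈ 6.7321 or 3.2679.
  Sorted: λ_1 = 6.7321,  λ_2 = 4,  λ_3 = 3.2679  (check: sum = 14 = tr ✓).

Step 4 — unit eigenvector for λ_1 ≈ 6.7321: v spans the null space of (Sigma - λ_1 I), whose rows are
  r_1 = (-2.7321, 1, -1),  r_2 = (1, -1.7321, -1),  r_3 = (-1, -1, -1.7321).
  v is orthogonal to every row, so take v ∝ r_1 × r_2 = ((1)·(-1) - (-1)·(-1.7321), (-1)·(1) - (-2.7321)·(-1), (-2.7321)·(-1.7321) - (1)·(1)) ≈ (-2.7321, -3.7321, 3.7321).
  Rescale (multiply by -1 so the first nonzero entry is positive): u = (2.7321, 3.7321, -3.7321).
  ||u|| = √((2.7321)² + (3.7321)² + (-3.7321)²) = √(35.3205) ≈ 5.9431,  v_1 = u/||u|| ≈ (0.4597, 0.628, -0.628) (||v_1|| = 1).

λ_1 = 6.7321,  λ_2 = 4,  λ_3 = 3.2679;  v_1 ≈ (0.4597, 0.628, -0.628)


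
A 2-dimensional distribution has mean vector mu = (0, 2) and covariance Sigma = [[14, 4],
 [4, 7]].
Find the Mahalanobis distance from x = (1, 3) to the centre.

Step 1 — centre the observation: (x - mu) = (1, 1).

Step 2 — invert Sigma. det(Sigma) = 14·7 - (4)² = 82.
  Sigma^{-1} = (1/det) · [[d, -b], [-b, a]] = [[0.0854, -0.0488],
 [-0.0488, 0.1707]].

Step 3 — form the quadratic (x - mu)^T · Sigma^{-1} · (x - mu):
  Sigma^{-1} · (x - mu) = (0.0366, 0.122).
  (x - mu)^T · [Sigma^{-1} · (x - mu)] = (1)·(0.0366) + (1)·(0.122) = 0.1585.

Step 4 — take square root: d = √(0.1585) ≈ 0.3982.

d(x, mu) = √(0.1585) ≈ 0.3982


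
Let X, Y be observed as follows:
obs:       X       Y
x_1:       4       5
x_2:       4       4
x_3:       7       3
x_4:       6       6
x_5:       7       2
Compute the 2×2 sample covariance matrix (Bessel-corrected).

Step 1 — column means:
  mean(X) = (4 + 4 + 7 + 6 + 7) / 5 = 28/5 = 5.6
  mean(Y) = (5 + 4 + 3 + 6 + 2) / 5 = 20/5 = 4

Step 2 — sample covariance S[i,j] = (1/(n-1)) · Σ_k (x_{k,i} - mean_i) · (x_{k,j} - mean_j), with n-1 = 4.
  S[X,X] = ((-1.6)·(-1.6) + (-1.6)·(-1.6) + (1.4)·(1.4) + (0.4)·(0.4) + (1.4)·(1.4)) / 4 = 9.2/4 = 2.3
  S[X,Y] = ((-1.6)·(1) + (-1.6)·(0) + (1.4)·(-1) + (0.4)·(2) + (1.4)·(-2)) / 4 = -5/4 = -1.25
  S[Y,Y] = ((1)·(1) + (0)·(0) + (-1)·(-1) + (2)·(2) + (-2)·(-2)) / 4 = 10/4 = 2.5

S is symmetric (S[j,i] = S[i,j]). Assembling:

S = [[2.3, -1.25],
 [-1.25, 2.5]]


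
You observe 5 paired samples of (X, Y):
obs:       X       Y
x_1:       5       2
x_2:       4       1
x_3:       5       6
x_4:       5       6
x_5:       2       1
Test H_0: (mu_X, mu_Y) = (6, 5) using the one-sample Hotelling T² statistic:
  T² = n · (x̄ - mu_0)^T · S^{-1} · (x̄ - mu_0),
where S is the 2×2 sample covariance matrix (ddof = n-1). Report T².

Step 1 — sample mean vector:
  mean(X) = (5 + 4 + 5 + 5 + 2) / 5 = 21/5 = 4.2
  mean(Y) = (2 + 1 + 6 + 6 + 1) / 5 = 16/5 = 3.2
  x̄ = (4.2, 3.2),  deviation x̄ - mu_0 = (4.2, 3.2) - (6, 5) = (-1.8, -1.8).

Step 2 — sample covariance matrix, S[i,j] = (1/(n-1)) · Σ_k (x_{k,i} - mean_i) · (x_{k,j} - mean_j), divisor n-1 = 4:
  S[X,X] = ((0.8)·(0.8) + (-0.2)·(-0.2) + (0.8)·(0.8) + (0.8)·(0.8) + (-2.2)·(-2.2)) / 4 = 6.8/4 = 1.7
  S[X,Y] = ((0.8)·(-1.2) + (-0.2)·(-2.2) + (0.8)·(2.8) + (0.8)·(2.8) + (-2.2)·(-2.2)) / 4 = 8.8/4 = 2.2
  S[Y,Y] = ((-1.2)·(-1.2) + (-2.2)·(-2.2) + (2.8)·(2.8) + (2.8)·(2.8) + (-2.2)·(-2.2)) / 4 = 26.8/4 = 6.7
  S = [[1.7, 2.2],
 [2.2, 6.7]].

Step 3 — invert S. det(S) = 1.7·6.7 - (2.2)² = 6.55.
  S^{-1} = (1/det) · [[d, -b], [-b, a]] = [[1.0229, -0.3359],
 [-0.3359, 0.2595]].

Step 4 — quadratic form (x̄ - mu_0)^T · S^{-1} · (x̄ - mu_0):
  S^{-1} · (x̄ - mu_0) = (-1.2366, 0.1374),
  (x̄ - mu_0)^T · [...] = (-1.8)·(-1.2366) + (-1.8)·(0.1374) = 1.9786.

Step 5 — scale by n: T² = 5 · 1.9786 = 9.8931.

T² ≈ 9.8931


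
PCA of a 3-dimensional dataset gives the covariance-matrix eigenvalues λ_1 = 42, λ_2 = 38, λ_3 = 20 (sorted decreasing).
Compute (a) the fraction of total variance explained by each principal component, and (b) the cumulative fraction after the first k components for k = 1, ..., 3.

Step 1 — total variance = trace(Sigma) = Σ λ_i = 42 + 38 + 20 = 100.

Step 2 — fraction explained by component i = λ_i / Σ λ:
  PC1: 42/100 = 0.42
  PC2: 38/100 = 0.38
  PC3: 20/100 = 0.2

Step 3 — cumulative fraction after k components = (λ_1 + ... + λ_k) / Σ λ:
  k = 1: 42/100 = 0.42
  k = 2: (42 + 38)/100 = 80/100 = 0.8
  k = 3: (42 + 38 + 20)/100 = 100/100 = 1

Summary (fraction, with percent):

explained: PC1 0.42 (42%), PC2 0.38 (38%), PC3 0.2 (20%);  cumulative: 0.42, 0.8, 1


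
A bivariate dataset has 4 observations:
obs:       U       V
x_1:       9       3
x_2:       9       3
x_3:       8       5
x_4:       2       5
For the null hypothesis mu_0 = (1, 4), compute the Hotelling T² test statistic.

Step 1 — sample mean vector:
  mean(U) = (9 + 9 + 8 + 2) / 4 = 28/4 = 7
  mean(V) = (3 + 3 + 5 + 5) / 4 = 16/4 = 4
  x̄ = (7, 4),  deviation x̄ - mu_0 = (7, 4) - (1, 4) = (6, 0).

Step 2 — sample covariance matrix, S[i,j] = (1/(n-1)) · Σ_k (x_{k,i} - mean_i) · (x_{k,j} - mean_j), divisor n-1 = 3:
  S[U,U] = ((2)·(2) + (2)·(2) + (1)·(1) + (-5)·(-5)) / 3 = 34/3 = 11.3333
  S[U,V] = ((2)·(-1) + (2)·(-1) + (1)·(1) + (-5)·(1)) / 3 = -8/3 = -2.6667
  S[V,V] = ((-1)·(-1) + (-1)·(-1) + (1)·(1) + (1)·(1)) / 3 = 4/3 = 1.3333
  S = [[11.3333, -2.6667],
 [-2.6667, 1.3333]].

Step 3 — invert S. det(S) = 11.3333·1.3333 - (-2.6667)² = 8.
  S^{-1} = (1/det) · [[d, -b], [-b, a]] = [[0.1667, 0.3333],
 [0.3333, 1.4167]].

Step 4 — quadratic form (x̄ - mu_0)^T · S^{-1} · (x̄ - mu_0):
  S^{-1} · (x̄ - mu_0) = (1, 2),
  (x̄ - mu_0)^T · [...] = (6)·(1) + (0)·(2) = 6.

Step 5 — scale by n: T² = 4 · 6 = 24.

T² ≈ 24
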